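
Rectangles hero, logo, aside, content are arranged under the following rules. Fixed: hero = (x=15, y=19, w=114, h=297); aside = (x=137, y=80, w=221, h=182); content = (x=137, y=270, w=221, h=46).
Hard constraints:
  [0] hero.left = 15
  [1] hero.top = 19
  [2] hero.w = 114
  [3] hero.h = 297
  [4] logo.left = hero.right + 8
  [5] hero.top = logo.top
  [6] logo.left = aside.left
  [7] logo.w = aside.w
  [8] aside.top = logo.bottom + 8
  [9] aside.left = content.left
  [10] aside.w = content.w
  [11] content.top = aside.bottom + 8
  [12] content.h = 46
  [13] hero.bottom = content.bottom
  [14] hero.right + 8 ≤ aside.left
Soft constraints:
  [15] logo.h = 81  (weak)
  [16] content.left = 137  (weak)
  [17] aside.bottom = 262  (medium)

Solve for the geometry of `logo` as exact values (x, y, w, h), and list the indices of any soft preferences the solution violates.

logo = (x=137, y=19, w=221, h=53)
violated soft preferences: 15

1. logo.x = 137  [logo.left = hero.right + 8]
2. logo.y = 19  [hero.top = logo.top]
3. logo.w = 221  [logo.w = aside.w]
4. logo.h = 53  [aside.top = logo.bottom + 8]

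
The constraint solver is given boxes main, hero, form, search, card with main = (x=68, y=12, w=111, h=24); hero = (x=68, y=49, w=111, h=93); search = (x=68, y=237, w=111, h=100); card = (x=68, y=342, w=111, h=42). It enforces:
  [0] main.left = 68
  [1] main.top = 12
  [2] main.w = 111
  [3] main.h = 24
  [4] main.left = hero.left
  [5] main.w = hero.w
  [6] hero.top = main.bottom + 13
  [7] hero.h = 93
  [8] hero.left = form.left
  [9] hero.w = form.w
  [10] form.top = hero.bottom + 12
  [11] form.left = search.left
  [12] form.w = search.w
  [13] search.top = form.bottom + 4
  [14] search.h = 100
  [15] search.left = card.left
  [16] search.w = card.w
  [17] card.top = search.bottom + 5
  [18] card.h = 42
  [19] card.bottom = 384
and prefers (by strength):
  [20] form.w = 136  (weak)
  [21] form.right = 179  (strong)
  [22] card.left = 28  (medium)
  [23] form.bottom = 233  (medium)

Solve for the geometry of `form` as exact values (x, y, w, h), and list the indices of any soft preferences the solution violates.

1. form.x = 68  [hero.left = form.left]
2. form.w = 111  [hero.w = form.w]
3. form.y = 154  [form.top = hero.bottom + 12]
4. form.h = 79  [search.top = form.bottom + 4]

form = (x=68, y=154, w=111, h=79)
violated soft preferences: 20, 22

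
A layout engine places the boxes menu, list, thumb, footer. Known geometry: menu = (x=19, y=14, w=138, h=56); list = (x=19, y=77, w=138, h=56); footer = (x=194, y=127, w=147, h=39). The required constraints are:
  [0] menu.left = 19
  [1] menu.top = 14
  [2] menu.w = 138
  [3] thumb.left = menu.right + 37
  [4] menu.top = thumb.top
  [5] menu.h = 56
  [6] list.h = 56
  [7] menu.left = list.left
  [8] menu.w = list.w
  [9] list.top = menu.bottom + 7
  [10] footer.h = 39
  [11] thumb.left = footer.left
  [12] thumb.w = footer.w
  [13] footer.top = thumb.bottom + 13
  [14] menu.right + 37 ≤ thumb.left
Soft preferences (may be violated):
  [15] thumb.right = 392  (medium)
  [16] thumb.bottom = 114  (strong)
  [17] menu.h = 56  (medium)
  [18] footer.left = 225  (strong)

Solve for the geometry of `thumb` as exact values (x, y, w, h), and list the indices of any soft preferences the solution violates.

1. thumb.x = 194  [thumb.left = menu.right + 37]
2. thumb.y = 14  [menu.top = thumb.top]
3. thumb.w = 147  [thumb.w = footer.w]
4. thumb.h = 100  [footer.top = thumb.bottom + 13]

thumb = (x=194, y=14, w=147, h=100)
violated soft preferences: 15, 18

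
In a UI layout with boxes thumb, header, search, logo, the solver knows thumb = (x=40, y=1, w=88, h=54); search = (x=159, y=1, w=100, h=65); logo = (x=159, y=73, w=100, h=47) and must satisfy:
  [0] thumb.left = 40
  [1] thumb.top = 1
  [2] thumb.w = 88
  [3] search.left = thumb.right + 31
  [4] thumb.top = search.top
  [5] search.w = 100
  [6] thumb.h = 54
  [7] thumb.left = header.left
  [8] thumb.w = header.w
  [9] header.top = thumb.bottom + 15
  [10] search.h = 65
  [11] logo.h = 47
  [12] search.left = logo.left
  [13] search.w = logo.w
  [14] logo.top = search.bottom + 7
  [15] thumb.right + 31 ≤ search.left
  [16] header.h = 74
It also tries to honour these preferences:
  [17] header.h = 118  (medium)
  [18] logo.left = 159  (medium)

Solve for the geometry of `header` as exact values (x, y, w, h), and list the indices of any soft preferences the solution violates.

1. header.x = 40  [thumb.left = header.left]
2. header.w = 88  [thumb.w = header.w]
3. header.y = 70  [header.top = thumb.bottom + 15]
4. header.h = 74  [header.h = 74]

header = (x=40, y=70, w=88, h=74)
violated soft preferences: 17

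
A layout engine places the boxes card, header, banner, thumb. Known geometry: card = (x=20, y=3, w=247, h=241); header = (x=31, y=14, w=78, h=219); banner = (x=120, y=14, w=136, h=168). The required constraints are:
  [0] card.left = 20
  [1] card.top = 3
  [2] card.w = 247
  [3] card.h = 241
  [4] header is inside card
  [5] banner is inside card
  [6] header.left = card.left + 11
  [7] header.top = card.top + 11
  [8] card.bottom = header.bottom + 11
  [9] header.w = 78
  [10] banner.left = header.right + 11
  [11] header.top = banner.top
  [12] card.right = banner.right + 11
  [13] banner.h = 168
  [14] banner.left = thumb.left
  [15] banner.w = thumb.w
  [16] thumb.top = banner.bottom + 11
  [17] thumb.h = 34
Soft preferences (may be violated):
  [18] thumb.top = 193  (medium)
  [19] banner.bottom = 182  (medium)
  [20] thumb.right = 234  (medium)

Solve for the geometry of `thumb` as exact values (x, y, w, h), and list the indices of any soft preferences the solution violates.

thumb = (x=120, y=193, w=136, h=34)
violated soft preferences: 20

1. thumb.x = 120  [banner.left = thumb.left]
2. thumb.w = 136  [banner.w = thumb.w]
3. thumb.y = 193  [thumb.top = banner.bottom + 11]
4. thumb.h = 34  [thumb.h = 34]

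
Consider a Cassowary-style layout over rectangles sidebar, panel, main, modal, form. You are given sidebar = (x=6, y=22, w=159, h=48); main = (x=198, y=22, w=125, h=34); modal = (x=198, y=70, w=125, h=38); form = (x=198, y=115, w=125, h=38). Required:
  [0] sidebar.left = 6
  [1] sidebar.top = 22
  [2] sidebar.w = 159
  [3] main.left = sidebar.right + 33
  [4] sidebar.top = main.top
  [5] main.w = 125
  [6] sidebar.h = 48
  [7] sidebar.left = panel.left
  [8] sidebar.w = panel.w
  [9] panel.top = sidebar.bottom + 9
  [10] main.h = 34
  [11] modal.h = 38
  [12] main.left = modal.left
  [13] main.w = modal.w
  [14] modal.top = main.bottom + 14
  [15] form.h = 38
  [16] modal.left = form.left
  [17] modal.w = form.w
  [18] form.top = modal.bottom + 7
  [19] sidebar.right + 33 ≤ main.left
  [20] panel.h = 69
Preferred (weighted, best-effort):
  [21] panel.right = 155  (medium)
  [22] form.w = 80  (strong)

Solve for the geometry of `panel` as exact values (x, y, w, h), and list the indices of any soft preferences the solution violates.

panel = (x=6, y=79, w=159, h=69)
violated soft preferences: 21, 22

1. panel.x = 6  [sidebar.left = panel.left]
2. panel.w = 159  [sidebar.w = panel.w]
3. panel.y = 79  [panel.top = sidebar.bottom + 9]
4. panel.h = 69  [panel.h = 69]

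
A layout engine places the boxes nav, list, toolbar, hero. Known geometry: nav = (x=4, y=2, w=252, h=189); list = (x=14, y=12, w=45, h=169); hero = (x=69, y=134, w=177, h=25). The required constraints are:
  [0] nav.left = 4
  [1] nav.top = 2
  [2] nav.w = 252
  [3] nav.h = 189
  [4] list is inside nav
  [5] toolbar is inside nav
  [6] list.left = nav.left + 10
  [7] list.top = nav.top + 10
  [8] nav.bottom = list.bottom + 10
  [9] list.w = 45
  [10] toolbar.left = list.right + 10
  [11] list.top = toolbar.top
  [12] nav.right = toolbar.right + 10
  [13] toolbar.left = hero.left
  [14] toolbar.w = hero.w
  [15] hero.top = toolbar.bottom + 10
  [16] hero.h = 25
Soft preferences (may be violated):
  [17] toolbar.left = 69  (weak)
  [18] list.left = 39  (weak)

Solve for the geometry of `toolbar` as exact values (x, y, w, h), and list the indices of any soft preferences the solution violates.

1. toolbar.x = 69  [toolbar.left = list.right + 10]
2. toolbar.y = 12  [list.top = toolbar.top]
3. toolbar.w = 177  [nav.right = toolbar.right + 10]
4. toolbar.h = 112  [hero.top = toolbar.bottom + 10]

toolbar = (x=69, y=12, w=177, h=112)
violated soft preferences: 18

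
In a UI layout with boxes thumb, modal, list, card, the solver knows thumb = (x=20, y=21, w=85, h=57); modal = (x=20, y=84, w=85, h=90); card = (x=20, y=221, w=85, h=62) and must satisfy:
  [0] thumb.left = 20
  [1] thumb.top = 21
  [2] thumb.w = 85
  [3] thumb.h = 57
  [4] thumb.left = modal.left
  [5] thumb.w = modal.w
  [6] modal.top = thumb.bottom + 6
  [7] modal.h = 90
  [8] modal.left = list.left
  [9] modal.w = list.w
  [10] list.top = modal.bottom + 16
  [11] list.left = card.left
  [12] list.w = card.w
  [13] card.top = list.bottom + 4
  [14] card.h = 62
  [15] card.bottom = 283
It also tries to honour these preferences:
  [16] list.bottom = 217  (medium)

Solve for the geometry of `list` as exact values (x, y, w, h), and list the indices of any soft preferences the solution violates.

1. list.x = 20  [modal.left = list.left]
2. list.w = 85  [modal.w = list.w]
3. list.y = 190  [list.top = modal.bottom + 16]
4. list.h = 27  [card.top = list.bottom + 4]

list = (x=20, y=190, w=85, h=27)
violated soft preferences: none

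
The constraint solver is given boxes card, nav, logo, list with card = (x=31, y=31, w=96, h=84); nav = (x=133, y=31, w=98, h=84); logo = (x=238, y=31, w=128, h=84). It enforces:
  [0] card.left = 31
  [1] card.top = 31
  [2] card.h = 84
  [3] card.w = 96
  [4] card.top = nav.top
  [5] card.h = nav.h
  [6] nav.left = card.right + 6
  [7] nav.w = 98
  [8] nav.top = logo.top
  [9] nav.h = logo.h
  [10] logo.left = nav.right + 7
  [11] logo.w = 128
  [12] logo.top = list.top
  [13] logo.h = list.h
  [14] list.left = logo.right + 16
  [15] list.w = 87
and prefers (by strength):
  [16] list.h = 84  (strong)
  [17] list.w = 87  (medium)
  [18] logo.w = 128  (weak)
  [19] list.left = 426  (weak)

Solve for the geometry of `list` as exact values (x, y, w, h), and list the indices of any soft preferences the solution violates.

list = (x=382, y=31, w=87, h=84)
violated soft preferences: 19

1. list.y = 31  [logo.top = list.top]
2. list.h = 84  [logo.h = list.h]
3. list.x = 382  [list.left = logo.right + 16]
4. list.w = 87  [list.w = 87]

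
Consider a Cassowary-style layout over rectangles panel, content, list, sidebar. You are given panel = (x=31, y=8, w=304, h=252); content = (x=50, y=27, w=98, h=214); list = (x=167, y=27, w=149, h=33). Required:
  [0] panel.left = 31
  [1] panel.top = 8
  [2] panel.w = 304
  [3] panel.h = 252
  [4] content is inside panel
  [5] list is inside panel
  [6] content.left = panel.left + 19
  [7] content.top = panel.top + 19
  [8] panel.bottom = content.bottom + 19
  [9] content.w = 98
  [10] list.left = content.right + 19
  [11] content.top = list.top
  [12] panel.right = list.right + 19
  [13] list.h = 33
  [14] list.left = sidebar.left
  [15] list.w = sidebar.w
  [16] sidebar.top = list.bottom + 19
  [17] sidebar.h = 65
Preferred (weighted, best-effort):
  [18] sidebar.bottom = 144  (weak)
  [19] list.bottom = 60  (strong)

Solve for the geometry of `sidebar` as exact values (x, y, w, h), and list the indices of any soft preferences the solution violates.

sidebar = (x=167, y=79, w=149, h=65)
violated soft preferences: none

1. sidebar.x = 167  [list.left = sidebar.left]
2. sidebar.w = 149  [list.w = sidebar.w]
3. sidebar.y = 79  [sidebar.top = list.bottom + 19]
4. sidebar.h = 65  [sidebar.h = 65]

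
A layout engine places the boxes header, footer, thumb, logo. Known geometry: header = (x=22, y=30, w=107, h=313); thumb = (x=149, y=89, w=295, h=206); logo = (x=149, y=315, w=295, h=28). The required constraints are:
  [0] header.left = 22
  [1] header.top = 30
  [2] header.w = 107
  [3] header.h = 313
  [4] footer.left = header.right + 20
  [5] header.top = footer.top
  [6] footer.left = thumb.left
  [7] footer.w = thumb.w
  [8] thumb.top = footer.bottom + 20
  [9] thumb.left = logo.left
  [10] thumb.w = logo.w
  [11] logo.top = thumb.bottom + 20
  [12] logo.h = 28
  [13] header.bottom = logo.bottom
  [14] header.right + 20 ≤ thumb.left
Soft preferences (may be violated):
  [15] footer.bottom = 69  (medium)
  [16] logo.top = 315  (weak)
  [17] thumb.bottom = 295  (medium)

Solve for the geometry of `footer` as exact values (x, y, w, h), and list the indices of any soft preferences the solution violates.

1. footer.x = 149  [footer.left = header.right + 20]
2. footer.y = 30  [header.top = footer.top]
3. footer.w = 295  [footer.w = thumb.w]
4. footer.h = 39  [thumb.top = footer.bottom + 20]

footer = (x=149, y=30, w=295, h=39)
violated soft preferences: none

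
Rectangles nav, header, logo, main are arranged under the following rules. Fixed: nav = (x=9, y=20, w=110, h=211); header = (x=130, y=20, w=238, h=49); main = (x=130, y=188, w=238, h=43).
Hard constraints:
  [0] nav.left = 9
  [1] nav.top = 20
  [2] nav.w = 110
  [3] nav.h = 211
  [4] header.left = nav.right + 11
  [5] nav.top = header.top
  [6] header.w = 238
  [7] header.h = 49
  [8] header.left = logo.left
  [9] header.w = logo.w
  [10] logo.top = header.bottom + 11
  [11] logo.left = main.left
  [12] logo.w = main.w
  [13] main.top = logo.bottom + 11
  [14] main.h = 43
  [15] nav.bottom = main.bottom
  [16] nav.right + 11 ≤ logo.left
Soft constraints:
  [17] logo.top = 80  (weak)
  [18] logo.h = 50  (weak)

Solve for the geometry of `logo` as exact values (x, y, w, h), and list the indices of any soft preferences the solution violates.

1. logo.x = 130  [header.left = logo.left]
2. logo.w = 238  [header.w = logo.w]
3. logo.y = 80  [logo.top = header.bottom + 11]
4. logo.h = 97  [main.top = logo.bottom + 11]

logo = (x=130, y=80, w=238, h=97)
violated soft preferences: 18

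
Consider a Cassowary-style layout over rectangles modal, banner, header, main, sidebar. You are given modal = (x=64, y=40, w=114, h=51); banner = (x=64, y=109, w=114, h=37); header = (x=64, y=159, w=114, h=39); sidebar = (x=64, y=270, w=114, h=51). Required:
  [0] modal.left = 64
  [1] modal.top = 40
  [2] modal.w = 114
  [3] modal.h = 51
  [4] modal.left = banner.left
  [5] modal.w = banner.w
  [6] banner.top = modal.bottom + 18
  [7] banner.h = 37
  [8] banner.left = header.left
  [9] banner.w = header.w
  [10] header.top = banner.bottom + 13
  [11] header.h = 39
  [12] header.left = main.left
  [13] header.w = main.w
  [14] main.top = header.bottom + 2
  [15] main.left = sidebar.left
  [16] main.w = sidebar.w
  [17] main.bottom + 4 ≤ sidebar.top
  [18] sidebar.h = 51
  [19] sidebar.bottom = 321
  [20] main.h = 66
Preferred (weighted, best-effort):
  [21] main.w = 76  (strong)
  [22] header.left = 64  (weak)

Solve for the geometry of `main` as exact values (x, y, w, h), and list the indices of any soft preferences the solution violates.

main = (x=64, y=200, w=114, h=66)
violated soft preferences: 21

1. main.x = 64  [header.left = main.left]
2. main.w = 114  [header.w = main.w]
3. main.y = 200  [main.top = header.bottom + 2]
4. main.h = 66  [main.h = 66]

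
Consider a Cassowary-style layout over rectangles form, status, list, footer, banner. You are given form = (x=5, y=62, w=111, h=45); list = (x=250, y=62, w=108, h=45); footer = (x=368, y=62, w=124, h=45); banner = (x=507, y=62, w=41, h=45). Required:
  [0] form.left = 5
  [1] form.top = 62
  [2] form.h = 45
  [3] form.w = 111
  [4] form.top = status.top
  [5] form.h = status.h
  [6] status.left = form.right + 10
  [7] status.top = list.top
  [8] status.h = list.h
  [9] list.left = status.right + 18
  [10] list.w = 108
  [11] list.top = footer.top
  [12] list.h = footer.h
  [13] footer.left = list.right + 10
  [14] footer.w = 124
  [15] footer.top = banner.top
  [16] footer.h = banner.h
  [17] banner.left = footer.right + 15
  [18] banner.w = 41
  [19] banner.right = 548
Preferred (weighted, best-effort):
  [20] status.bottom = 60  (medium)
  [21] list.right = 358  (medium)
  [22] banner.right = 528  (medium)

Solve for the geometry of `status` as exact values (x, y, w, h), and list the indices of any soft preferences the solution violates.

1. status.y = 62  [form.top = status.top]
2. status.h = 45  [form.h = status.h]
3. status.x = 126  [status.left = form.right + 10]
4. status.w = 106  [list.left = status.right + 18]

status = (x=126, y=62, w=106, h=45)
violated soft preferences: 20, 22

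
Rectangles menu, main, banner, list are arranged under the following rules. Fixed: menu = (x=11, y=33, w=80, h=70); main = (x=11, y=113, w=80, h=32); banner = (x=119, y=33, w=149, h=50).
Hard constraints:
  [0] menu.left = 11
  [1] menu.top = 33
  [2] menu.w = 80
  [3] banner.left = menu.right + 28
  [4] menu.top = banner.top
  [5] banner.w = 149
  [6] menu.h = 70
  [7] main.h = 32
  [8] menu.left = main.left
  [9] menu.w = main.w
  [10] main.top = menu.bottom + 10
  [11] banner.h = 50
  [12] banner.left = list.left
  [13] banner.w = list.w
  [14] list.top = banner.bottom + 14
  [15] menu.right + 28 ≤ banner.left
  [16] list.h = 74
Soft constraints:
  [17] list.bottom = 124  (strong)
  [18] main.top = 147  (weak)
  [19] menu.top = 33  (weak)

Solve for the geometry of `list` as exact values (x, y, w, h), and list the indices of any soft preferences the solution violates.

1. list.x = 119  [banner.left = list.left]
2. list.w = 149  [banner.w = list.w]
3. list.y = 97  [list.top = banner.bottom + 14]
4. list.h = 74  [list.h = 74]

list = (x=119, y=97, w=149, h=74)
violated soft preferences: 17, 18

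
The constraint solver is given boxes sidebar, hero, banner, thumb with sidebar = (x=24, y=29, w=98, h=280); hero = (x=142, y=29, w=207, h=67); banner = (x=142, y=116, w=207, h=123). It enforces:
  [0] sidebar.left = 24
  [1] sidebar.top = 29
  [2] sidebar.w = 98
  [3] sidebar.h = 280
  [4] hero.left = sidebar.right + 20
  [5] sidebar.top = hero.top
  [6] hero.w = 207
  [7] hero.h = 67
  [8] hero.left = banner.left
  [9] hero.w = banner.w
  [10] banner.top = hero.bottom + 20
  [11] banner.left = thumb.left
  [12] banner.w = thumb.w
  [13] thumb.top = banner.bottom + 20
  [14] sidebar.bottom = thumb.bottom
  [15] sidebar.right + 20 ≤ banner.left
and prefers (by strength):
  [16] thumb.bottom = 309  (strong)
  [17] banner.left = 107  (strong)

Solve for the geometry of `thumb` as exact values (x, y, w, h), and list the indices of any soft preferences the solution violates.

1. thumb.x = 142  [banner.left = thumb.left]
2. thumb.w = 207  [banner.w = thumb.w]
3. thumb.y = 259  [thumb.top = banner.bottom + 20]
4. thumb.h = 50  [sidebar.bottom = thumb.bottom]

thumb = (x=142, y=259, w=207, h=50)
violated soft preferences: 17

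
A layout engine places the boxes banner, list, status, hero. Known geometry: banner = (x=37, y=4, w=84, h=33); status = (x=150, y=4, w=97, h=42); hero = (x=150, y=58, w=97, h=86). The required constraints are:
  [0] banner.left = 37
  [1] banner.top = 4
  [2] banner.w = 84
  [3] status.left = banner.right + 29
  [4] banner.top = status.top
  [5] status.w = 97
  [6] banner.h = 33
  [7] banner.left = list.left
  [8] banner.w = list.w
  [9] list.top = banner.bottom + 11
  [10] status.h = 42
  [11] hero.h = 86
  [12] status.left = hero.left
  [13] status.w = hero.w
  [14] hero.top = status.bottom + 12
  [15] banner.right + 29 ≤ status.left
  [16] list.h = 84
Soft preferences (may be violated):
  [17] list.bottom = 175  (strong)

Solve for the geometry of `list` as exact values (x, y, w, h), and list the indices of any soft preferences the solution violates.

1. list.x = 37  [banner.left = list.left]
2. list.w = 84  [banner.w = list.w]
3. list.y = 48  [list.top = banner.bottom + 11]
4. list.h = 84  [list.h = 84]

list = (x=37, y=48, w=84, h=84)
violated soft preferences: 17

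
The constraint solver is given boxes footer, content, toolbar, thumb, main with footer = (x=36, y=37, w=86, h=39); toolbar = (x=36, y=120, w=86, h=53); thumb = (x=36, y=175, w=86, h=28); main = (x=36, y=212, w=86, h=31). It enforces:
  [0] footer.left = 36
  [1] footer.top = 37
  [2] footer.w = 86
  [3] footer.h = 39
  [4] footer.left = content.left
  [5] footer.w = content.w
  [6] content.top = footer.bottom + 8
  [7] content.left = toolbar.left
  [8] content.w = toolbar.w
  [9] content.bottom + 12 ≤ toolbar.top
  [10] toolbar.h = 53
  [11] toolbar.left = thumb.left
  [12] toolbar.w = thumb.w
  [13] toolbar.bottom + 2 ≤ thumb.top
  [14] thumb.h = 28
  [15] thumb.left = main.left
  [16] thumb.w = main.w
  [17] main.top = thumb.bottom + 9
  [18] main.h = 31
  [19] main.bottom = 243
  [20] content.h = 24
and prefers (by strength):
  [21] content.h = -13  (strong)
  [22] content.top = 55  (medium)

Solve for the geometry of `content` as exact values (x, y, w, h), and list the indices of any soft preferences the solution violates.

content = (x=36, y=84, w=86, h=24)
violated soft preferences: 21, 22

1. content.x = 36  [footer.left = content.left]
2. content.w = 86  [footer.w = content.w]
3. content.y = 84  [content.top = footer.bottom + 8]
4. content.h = 24  [content.h = 24]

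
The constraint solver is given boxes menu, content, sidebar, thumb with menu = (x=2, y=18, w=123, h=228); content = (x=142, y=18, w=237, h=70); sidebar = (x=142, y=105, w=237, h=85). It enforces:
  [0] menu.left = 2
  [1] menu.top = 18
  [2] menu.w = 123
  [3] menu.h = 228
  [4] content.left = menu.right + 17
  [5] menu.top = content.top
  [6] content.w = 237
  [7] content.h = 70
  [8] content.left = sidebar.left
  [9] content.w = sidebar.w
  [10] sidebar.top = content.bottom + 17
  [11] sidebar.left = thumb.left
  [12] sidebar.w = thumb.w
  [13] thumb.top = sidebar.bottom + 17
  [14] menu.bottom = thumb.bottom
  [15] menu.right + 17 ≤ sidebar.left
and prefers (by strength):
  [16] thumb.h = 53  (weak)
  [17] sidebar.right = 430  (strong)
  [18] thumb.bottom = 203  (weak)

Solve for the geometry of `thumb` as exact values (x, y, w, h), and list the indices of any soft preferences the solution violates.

thumb = (x=142, y=207, w=237, h=39)
violated soft preferences: 16, 17, 18

1. thumb.x = 142  [sidebar.left = thumb.left]
2. thumb.w = 237  [sidebar.w = thumb.w]
3. thumb.y = 207  [thumb.top = sidebar.bottom + 17]
4. thumb.h = 39  [menu.bottom = thumb.bottom]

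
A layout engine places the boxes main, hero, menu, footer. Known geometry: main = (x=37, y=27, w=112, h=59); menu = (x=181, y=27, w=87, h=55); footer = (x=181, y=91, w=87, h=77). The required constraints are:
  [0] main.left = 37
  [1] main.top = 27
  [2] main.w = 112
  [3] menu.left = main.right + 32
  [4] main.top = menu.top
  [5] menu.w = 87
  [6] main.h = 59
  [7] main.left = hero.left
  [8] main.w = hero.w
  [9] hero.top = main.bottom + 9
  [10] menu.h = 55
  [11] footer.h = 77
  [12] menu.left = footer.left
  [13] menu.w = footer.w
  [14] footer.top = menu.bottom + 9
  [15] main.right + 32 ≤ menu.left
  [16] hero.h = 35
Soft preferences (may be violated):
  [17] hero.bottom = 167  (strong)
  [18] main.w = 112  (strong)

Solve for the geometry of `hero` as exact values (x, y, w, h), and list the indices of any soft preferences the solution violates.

hero = (x=37, y=95, w=112, h=35)
violated soft preferences: 17

1. hero.x = 37  [main.left = hero.left]
2. hero.w = 112  [main.w = hero.w]
3. hero.y = 95  [hero.top = main.bottom + 9]
4. hero.h = 35  [hero.h = 35]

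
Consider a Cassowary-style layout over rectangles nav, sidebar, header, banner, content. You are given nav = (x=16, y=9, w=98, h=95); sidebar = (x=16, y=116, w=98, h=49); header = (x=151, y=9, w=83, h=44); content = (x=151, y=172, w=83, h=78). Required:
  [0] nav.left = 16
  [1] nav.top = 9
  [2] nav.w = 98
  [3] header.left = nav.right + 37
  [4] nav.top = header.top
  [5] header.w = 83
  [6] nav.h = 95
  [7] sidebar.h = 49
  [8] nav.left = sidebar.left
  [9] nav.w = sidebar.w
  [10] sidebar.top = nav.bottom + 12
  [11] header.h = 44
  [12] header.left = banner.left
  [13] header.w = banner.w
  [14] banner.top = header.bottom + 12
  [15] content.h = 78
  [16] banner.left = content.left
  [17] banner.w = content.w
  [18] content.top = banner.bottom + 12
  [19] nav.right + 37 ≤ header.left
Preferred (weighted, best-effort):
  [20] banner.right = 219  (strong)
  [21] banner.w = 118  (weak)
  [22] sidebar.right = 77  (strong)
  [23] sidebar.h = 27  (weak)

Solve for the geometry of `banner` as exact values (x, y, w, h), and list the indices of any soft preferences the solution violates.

banner = (x=151, y=65, w=83, h=95)
violated soft preferences: 20, 21, 22, 23

1. banner.x = 151  [header.left = banner.left]
2. banner.w = 83  [header.w = banner.w]
3. banner.y = 65  [banner.top = header.bottom + 12]
4. banner.h = 95  [content.top = banner.bottom + 12]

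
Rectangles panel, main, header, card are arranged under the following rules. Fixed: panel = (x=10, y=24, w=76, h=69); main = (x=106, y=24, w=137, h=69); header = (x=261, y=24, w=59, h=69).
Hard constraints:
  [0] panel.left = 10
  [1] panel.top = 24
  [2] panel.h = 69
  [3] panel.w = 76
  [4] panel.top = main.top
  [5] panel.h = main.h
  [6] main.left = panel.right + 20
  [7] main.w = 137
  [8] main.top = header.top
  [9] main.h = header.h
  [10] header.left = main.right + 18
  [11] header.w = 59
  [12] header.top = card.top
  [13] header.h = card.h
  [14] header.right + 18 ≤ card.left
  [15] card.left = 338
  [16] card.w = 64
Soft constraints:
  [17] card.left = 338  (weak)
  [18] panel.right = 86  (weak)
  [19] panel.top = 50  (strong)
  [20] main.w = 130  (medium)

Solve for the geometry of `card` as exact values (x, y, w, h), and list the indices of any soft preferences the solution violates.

card = (x=338, y=24, w=64, h=69)
violated soft preferences: 19, 20

1. card.y = 24  [header.top = card.top]
2. card.h = 69  [header.h = card.h]
3. card.x = 338  [card.left = 338]
4. card.w = 64  [card.w = 64]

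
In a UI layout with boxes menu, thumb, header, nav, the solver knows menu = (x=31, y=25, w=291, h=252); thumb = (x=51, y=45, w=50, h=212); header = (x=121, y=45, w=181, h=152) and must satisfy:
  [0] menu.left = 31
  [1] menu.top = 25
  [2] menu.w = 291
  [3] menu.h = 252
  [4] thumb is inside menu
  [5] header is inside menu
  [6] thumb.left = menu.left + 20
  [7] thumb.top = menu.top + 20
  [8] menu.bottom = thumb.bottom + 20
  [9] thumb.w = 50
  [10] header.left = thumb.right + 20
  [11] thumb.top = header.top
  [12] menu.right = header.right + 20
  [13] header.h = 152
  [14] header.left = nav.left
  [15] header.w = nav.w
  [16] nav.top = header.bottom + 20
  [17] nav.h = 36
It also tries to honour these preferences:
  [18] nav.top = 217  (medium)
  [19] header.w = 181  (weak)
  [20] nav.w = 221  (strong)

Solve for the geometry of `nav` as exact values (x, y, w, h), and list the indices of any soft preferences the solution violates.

1. nav.x = 121  [header.left = nav.left]
2. nav.w = 181  [header.w = nav.w]
3. nav.y = 217  [nav.top = header.bottom + 20]
4. nav.h = 36  [nav.h = 36]

nav = (x=121, y=217, w=181, h=36)
violated soft preferences: 20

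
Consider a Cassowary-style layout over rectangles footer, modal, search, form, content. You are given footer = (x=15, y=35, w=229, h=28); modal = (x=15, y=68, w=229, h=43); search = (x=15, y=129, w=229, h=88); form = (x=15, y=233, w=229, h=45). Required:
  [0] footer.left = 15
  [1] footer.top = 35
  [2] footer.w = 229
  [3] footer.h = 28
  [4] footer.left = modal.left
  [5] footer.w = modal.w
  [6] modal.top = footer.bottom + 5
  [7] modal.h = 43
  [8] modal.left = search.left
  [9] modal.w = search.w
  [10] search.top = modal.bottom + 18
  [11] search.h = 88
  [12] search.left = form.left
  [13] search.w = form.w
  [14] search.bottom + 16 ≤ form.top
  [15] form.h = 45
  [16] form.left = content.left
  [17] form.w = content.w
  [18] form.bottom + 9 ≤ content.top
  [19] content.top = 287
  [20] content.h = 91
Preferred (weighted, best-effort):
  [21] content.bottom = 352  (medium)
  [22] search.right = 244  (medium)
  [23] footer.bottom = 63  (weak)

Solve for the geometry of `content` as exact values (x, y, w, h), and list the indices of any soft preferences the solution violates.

1. content.x = 15  [form.left = content.left]
2. content.w = 229  [form.w = content.w]
3. content.y = 287  [content.top = 287]
4. content.h = 91  [content.h = 91]

content = (x=15, y=287, w=229, h=91)
violated soft preferences: 21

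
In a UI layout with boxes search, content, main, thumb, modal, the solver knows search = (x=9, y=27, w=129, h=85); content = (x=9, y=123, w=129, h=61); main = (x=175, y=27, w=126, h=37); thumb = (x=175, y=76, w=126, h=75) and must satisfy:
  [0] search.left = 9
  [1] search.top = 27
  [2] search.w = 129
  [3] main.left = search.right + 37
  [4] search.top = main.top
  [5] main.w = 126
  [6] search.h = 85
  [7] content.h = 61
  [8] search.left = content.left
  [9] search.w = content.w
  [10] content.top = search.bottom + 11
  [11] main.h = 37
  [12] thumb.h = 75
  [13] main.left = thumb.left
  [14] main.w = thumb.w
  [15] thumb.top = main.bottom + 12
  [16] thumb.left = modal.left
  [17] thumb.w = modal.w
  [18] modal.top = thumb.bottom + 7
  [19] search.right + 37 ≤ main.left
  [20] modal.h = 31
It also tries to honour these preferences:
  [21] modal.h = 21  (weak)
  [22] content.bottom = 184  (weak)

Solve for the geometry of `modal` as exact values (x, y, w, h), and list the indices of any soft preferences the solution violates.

1. modal.x = 175  [thumb.left = modal.left]
2. modal.w = 126  [thumb.w = modal.w]
3. modal.y = 158  [modal.top = thumb.bottom + 7]
4. modal.h = 31  [modal.h = 31]

modal = (x=175, y=158, w=126, h=31)
violated soft preferences: 21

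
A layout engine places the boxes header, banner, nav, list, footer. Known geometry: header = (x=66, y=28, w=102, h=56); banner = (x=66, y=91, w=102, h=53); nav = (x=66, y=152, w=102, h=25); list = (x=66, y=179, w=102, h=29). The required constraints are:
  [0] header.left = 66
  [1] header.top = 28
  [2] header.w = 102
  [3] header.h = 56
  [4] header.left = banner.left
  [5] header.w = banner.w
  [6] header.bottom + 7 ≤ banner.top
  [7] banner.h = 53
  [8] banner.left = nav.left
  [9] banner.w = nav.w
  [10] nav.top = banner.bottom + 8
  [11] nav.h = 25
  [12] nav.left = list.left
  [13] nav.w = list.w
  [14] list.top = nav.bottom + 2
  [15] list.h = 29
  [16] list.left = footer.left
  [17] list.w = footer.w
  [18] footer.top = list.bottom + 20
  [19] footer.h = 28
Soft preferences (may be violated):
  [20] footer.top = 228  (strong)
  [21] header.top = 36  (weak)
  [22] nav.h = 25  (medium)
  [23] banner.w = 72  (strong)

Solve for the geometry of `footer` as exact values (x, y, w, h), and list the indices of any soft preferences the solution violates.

1. footer.x = 66  [list.left = footer.left]
2. footer.w = 102  [list.w = footer.w]
3. footer.y = 228  [footer.top = list.bottom + 20]
4. footer.h = 28  [footer.h = 28]

footer = (x=66, y=228, w=102, h=28)
violated soft preferences: 21, 23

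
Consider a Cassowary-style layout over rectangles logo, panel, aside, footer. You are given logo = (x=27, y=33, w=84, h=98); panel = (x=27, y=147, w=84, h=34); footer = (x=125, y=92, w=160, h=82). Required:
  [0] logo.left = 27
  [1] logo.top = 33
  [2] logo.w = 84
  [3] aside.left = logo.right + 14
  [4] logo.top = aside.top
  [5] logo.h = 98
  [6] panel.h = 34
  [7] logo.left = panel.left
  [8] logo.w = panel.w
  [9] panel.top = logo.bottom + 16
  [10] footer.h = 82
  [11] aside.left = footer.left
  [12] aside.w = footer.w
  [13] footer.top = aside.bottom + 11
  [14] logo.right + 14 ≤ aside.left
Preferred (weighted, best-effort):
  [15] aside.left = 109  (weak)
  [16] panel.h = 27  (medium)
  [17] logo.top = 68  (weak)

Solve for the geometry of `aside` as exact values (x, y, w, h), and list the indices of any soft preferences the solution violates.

aside = (x=125, y=33, w=160, h=48)
violated soft preferences: 15, 16, 17

1. aside.x = 125  [aside.left = logo.right + 14]
2. aside.y = 33  [logo.top = aside.top]
3. aside.w = 160  [aside.w = footer.w]
4. aside.h = 48  [footer.top = aside.bottom + 11]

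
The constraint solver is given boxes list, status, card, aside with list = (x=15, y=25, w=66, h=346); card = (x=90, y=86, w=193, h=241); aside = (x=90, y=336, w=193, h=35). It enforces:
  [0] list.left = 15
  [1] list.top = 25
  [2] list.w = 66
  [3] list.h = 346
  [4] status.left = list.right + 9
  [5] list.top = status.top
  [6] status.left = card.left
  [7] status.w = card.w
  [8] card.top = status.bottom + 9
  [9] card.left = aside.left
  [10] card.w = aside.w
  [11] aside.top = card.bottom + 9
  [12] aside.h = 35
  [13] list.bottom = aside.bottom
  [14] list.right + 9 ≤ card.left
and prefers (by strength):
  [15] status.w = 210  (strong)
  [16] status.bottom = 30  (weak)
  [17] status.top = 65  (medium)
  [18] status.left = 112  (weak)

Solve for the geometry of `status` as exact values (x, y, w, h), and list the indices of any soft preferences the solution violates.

1. status.x = 90  [status.left = list.right + 9]
2. status.y = 25  [list.top = status.top]
3. status.w = 193  [status.w = card.w]
4. status.h = 52  [card.top = status.bottom + 9]

status = (x=90, y=25, w=193, h=52)
violated soft preferences: 15, 16, 17, 18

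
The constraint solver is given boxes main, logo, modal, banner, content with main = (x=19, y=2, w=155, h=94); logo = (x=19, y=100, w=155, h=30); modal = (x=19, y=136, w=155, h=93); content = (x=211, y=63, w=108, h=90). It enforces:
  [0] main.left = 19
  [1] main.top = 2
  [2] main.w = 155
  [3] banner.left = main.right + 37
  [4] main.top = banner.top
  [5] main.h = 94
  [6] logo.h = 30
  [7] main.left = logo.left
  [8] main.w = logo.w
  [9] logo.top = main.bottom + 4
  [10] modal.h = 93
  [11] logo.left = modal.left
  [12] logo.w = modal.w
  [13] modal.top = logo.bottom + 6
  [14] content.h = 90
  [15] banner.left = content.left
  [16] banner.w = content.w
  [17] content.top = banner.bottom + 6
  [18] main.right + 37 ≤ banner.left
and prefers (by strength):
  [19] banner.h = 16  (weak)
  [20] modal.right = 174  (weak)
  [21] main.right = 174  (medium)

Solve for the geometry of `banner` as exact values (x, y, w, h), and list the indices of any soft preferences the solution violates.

1. banner.x = 211  [banner.left = main.right + 37]
2. banner.y = 2  [main.top = banner.top]
3. banner.w = 108  [banner.w = content.w]
4. banner.h = 55  [content.top = banner.bottom + 6]

banner = (x=211, y=2, w=108, h=55)
violated soft preferences: 19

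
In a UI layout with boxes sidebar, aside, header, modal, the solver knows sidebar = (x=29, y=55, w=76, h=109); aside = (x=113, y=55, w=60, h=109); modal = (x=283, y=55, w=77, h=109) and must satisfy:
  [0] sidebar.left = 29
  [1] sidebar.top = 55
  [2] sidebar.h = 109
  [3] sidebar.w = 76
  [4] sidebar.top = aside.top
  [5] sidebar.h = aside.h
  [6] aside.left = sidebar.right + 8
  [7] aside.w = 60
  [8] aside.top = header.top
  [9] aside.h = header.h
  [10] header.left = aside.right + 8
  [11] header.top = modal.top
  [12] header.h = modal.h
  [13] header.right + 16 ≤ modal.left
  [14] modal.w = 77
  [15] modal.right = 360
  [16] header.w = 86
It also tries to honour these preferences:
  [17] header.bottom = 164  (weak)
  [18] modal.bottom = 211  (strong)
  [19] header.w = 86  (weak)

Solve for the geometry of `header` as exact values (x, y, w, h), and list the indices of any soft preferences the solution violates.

header = (x=181, y=55, w=86, h=109)
violated soft preferences: 18

1. header.y = 55  [aside.top = header.top]
2. header.h = 109  [aside.h = header.h]
3. header.x = 181  [header.left = aside.right + 8]
4. header.w = 86  [header.w = 86]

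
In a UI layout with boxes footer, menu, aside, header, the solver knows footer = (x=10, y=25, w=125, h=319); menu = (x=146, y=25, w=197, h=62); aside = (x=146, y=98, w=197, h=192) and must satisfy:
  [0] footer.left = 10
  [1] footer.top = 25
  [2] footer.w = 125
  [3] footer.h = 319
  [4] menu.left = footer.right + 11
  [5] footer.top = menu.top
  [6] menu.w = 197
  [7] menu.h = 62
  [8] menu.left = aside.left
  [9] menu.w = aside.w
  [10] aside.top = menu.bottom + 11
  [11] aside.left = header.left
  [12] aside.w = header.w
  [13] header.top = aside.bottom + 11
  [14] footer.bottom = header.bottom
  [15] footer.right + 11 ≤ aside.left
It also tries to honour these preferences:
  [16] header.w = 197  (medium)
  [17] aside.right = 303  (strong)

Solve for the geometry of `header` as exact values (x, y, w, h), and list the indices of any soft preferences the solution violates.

header = (x=146, y=301, w=197, h=43)
violated soft preferences: 17

1. header.x = 146  [aside.left = header.left]
2. header.w = 197  [aside.w = header.w]
3. header.y = 301  [header.top = aside.bottom + 11]
4. header.h = 43  [footer.bottom = header.bottom]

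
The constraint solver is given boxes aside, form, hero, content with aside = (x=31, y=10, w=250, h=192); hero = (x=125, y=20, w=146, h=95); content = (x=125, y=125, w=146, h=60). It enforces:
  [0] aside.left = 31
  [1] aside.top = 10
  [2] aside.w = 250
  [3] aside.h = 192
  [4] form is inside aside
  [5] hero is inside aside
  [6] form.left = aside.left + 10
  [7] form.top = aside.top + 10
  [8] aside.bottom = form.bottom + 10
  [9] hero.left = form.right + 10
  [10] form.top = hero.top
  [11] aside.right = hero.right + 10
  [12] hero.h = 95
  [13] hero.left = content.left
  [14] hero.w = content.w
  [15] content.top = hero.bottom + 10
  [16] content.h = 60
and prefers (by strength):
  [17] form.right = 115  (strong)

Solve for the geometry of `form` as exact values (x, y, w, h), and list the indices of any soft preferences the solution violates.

form = (x=41, y=20, w=74, h=172)
violated soft preferences: none

1. form.x = 41  [form.left = aside.left + 10]
2. form.y = 20  [form.top = aside.top + 10]
3. form.h = 172  [aside.bottom = form.bottom + 10]
4. form.w = 74  [hero.left = form.right + 10]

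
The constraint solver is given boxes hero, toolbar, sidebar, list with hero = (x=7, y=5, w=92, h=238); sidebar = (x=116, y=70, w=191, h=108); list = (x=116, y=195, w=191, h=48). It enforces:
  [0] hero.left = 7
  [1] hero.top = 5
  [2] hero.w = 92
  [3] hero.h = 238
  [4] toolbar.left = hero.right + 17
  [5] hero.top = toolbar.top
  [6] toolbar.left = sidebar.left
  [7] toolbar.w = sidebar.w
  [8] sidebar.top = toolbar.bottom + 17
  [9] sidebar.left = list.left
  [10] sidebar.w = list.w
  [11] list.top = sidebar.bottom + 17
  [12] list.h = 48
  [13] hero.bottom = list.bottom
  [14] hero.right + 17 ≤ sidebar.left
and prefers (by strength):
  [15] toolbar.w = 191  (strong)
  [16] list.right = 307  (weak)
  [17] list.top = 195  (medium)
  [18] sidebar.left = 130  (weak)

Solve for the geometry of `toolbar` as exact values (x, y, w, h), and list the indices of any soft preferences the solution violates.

1. toolbar.x = 116  [toolbar.left = hero.right + 17]
2. toolbar.y = 5  [hero.top = toolbar.top]
3. toolbar.w = 191  [toolbar.w = sidebar.w]
4. toolbar.h = 48  [sidebar.top = toolbar.bottom + 17]

toolbar = (x=116, y=5, w=191, h=48)
violated soft preferences: 18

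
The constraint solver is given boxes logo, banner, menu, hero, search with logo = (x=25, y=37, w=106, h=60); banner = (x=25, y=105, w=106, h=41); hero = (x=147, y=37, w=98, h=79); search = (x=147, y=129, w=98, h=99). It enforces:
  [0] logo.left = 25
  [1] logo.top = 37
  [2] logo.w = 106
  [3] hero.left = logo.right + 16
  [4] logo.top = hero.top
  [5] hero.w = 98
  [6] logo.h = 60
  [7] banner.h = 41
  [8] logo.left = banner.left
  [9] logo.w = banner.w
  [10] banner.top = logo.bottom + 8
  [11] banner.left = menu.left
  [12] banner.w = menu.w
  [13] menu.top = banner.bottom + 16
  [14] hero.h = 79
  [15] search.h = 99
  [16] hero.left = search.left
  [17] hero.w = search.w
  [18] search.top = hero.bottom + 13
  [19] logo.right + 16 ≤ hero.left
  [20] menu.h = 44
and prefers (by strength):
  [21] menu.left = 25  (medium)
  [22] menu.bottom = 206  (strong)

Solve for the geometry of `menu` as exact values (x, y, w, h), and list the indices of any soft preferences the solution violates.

menu = (x=25, y=162, w=106, h=44)
violated soft preferences: none

1. menu.x = 25  [banner.left = menu.left]
2. menu.w = 106  [banner.w = menu.w]
3. menu.y = 162  [menu.top = banner.bottom + 16]
4. menu.h = 44  [menu.h = 44]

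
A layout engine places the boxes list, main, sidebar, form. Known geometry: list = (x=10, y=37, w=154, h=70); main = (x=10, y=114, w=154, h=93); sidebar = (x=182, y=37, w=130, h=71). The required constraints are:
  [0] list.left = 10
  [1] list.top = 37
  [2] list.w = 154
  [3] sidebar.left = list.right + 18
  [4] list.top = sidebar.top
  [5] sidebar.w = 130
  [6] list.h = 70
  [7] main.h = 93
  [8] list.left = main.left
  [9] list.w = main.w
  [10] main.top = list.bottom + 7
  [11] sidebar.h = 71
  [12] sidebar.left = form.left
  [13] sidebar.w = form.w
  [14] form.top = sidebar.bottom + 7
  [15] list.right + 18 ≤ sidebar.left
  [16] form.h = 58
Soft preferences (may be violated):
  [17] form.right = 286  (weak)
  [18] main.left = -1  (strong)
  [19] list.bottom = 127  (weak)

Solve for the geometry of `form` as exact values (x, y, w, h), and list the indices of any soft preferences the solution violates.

form = (x=182, y=115, w=130, h=58)
violated soft preferences: 17, 18, 19

1. form.x = 182  [sidebar.left = form.left]
2. form.w = 130  [sidebar.w = form.w]
3. form.y = 115  [form.top = sidebar.bottom + 7]
4. form.h = 58  [form.h = 58]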